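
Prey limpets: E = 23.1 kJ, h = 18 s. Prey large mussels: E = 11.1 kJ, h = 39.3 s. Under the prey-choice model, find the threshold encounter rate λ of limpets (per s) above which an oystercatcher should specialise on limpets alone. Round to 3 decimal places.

The zero-one rule: include large mussels iff E₂/h₂ > λE₁/(1+λh₁). Equality gives the switch point.
λE₁h₂ = E₂ + λE₂h₁ ⇒ λ = E₂/(E₁h₂ − E₂h₁) = 11.1/(907.8 − 199.8) = 0.01568 per s.

0.016 per s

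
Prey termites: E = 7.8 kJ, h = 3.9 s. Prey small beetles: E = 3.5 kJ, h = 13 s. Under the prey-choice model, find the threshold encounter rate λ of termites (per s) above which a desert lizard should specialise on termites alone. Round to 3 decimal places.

At the threshold, the rate on termites alone equals the profitability of small beetles: λ·7.8/(1 + λ·3.9) = 3.5/13 = 0.2692.
Rearranging, λ(7.8 − 0.2692×3.9) = 0.2692, so λ = 0.2692/6.75 = 0.03989 per s.

0.040 per s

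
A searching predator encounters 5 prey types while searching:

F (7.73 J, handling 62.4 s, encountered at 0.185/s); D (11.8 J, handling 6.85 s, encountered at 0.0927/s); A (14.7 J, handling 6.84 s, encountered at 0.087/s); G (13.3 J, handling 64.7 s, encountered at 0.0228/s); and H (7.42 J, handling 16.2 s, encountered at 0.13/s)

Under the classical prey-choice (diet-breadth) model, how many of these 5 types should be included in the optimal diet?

2

E/h in descending order: A 2.15, D 1.72, H 0.458, G 0.206, F 0.124 J/s. The optimal diet is the largest prefix of this list for which every included type satisfies E_i/h_i > R on the types above it.
Rate on top 1: 0.8018. D: 1.72 > 0.8018 → include.
Rate on top 2: 1.064. H: 0.458 < 1.064 → exclude; stop.
Optimal diet: A, D — 2 of 5 types.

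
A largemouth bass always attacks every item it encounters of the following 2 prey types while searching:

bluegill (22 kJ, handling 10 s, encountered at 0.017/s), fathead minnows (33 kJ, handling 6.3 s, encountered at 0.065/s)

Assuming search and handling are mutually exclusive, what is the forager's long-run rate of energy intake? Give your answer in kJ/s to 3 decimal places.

1.595 kJ/s

R = (0.017×22 + 0.065×33) / (1 + 0.017×10 + 0.065×6.3) = 2.519/1.579 = 1.595 kJ/s.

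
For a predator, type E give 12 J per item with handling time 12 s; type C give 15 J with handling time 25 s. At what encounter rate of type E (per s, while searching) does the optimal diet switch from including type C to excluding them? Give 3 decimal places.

Drop type C once their profitability E₂/h₂ falls below the rate achievable on type E alone: E₂/h₂ = λE₁/(1 + λh₁).
Solve for λ: λE₁h₂ = E₂(1 + λh₁) → λ(E₁h₂ − E₂h₁) = E₂ → λ = E₂/(E₁h₂ − E₂h₁).
λ = 15/(12×25 − 15×12) = 15/120 = 0.125 per s.

0.125 per s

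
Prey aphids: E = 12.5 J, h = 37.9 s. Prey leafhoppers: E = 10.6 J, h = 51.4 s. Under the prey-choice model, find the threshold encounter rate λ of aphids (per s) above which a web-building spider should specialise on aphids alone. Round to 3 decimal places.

0.044 per s

Drop leafhoppers once their profitability E₂/h₂ falls below the rate achievable on aphids alone: E₂/h₂ = λE₁/(1 + λh₁).
Solve for λ: λE₁h₂ = E₂(1 + λh₁) → λ(E₁h₂ − E₂h₁) = E₂ → λ = E₂/(E₁h₂ − E₂h₁).
λ = 10.6/(12.5×51.4 − 10.6×37.9) = 10.6/240.8 = 0.04403 per s.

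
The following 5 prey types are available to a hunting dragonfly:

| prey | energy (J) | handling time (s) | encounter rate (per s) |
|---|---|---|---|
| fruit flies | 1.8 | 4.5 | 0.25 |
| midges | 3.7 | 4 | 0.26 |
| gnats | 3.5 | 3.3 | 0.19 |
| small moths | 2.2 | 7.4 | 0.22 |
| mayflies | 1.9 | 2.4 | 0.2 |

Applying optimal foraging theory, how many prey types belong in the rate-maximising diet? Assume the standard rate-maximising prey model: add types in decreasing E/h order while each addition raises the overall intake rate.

3

Profitabilities (E/h, J/s): gnats 1.06, midges 0.925, mayflies 0.792, fruit flies 0.4, small moths 0.297. Add prey in this order while the next type's profitability exceeds the intake rate on those already taken.
Rate on top 1: 0.4087. midges: 0.925 > 0.4087 → include.
Rate on top 2: 0.61. mayflies: 0.792 > 0.61 → include.
Rate on top 3: 0.6378. fruit flies: 0.4 < 0.6378 → exclude; stop.
Optimal diet: gnats, midges, mayflies — 3 of 5 types.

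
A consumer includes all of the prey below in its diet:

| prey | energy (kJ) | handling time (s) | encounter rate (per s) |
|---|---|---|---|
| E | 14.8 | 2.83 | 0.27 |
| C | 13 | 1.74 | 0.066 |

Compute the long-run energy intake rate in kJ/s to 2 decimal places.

R = (0.27×14.8 + 0.066×13) / (1 + 0.27×2.83 + 0.066×1.74) = 4.854/1.879 = 2.583 kJ/s.

2.58 kJ/s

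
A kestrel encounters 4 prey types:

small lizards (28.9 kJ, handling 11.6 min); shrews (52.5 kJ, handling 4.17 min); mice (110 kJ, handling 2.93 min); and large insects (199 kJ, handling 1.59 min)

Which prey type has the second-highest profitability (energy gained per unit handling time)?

Profitability E/h (kJ/min): small lizards = 28.9/11.6 = 2.49, shrews = 52.5/4.17 = 12.6, mice = 110/2.93 = 37.5, large insects = 199/1.59 = 125.
Ranked: large insects > mice > shrews > small lizards.

mice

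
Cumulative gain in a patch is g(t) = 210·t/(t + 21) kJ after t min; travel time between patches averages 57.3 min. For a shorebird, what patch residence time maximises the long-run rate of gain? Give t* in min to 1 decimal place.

34.7 min

By the marginal value theorem, leave when the instantaneous gain rate g'(t) equals the habitat-wide average g(t)/(T + t).
g'(t) = 210·21/(t + 21)². Setting 210·21/(t+21)² = 210t/[(t+21)(57.3+t)] gives 21(57.3+t) = t(t+21), so t² = 21×57.3 = 1203.
t* = √1203 = 34.69 min.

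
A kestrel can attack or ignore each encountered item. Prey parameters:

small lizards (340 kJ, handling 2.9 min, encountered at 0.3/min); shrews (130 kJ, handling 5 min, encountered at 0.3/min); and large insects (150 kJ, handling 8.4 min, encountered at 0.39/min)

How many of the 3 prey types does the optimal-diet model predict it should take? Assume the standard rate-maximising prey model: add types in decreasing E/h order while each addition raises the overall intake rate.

1

E/h in descending order: small lizards 117, shrews 26, large insects 17.9 kJ/min. The optimal diet is the largest prefix of this list for which every included type satisfies E_i/h_i > R on the types above it.
Rate on top 1: 54.55. shrews: 26 < 54.55 → exclude; stop.
Optimal diet: small lizards — 1 of 3 types.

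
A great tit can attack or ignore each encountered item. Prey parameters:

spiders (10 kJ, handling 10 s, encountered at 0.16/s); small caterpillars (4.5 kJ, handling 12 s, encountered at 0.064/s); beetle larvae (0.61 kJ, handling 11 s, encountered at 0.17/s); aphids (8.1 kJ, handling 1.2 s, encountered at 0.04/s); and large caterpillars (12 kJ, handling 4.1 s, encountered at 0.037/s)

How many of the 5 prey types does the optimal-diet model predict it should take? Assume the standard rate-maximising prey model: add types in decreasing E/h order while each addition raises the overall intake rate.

Rank by E/h (kJ/s): aphids 6.75, large caterpillars 2.93, spiders 1, small caterpillars 0.375, beetle larvae 0.0555. Include each in turn until the next type's E/h falls below the running intake rate.
Rate on top 1: 0.3092. large caterpillars: 2.93 > 0.3092 → include.
Rate on top 2: 0.6402. spiders: 1 > 0.6402 → include.
Rate on top 3: 0.8458. small caterpillars: 0.375 < 0.8458 → exclude; stop.
Optimal diet: aphids, large caterpillars, spiders — 3 of 5 types.

3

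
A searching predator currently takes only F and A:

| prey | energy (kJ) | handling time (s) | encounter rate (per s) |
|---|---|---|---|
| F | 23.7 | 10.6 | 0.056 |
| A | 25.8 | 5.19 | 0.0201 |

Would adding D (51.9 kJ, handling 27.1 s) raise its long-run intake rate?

Current rate: (0.056×23.7 + 0.0201×25.8)/(1 + 0.056×10.6 + 0.0201×5.19) = 1.087 kJ/s.
Profitability of D: 51.9/27.1 = 1.915 kJ/s.
Since 1.915 > R, including D increases the long-run rate.

Yes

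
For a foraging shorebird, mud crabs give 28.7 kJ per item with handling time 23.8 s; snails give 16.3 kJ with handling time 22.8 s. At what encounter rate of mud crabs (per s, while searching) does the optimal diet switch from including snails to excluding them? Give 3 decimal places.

Drop snails once their profitability E₂/h₂ falls below the rate achievable on mud crabs alone: E₂/h₂ = λE₁/(1 + λh₁).
Solve for λ: λE₁h₂ = E₂(1 + λh₁) → λ(E₁h₂ − E₂h₁) = E₂ → λ = E₂/(E₁h₂ − E₂h₁).
λ = 16.3/(28.7×22.8 − 16.3×23.8) = 16.3/266.4 = 0.06118 per s.

0.061 per s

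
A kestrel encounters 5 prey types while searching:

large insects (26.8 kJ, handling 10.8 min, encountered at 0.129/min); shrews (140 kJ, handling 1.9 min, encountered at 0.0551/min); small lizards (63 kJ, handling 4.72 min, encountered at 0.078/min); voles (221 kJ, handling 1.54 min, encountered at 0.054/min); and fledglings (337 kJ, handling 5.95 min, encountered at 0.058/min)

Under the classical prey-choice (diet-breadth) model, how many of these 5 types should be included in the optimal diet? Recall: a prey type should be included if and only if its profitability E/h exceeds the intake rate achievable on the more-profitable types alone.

Rank by E/h (kJ/min): voles 144, shrews 73.7, fledglings 56.6, small lizards 13.3, large insects 2.48. Include each in turn until the next type's E/h falls below the running intake rate.
Rate on top 1: 11.02. shrews: 73.7 > 11.02 → include.
Rate on top 2: 16.54. fledglings: 56.6 > 16.54 → include.
Rate on top 3: 25.57. small lizards: 13.3 < 25.57 → exclude; stop.
Optimal diet: voles, shrews, fledglings — 3 of 5 types.

3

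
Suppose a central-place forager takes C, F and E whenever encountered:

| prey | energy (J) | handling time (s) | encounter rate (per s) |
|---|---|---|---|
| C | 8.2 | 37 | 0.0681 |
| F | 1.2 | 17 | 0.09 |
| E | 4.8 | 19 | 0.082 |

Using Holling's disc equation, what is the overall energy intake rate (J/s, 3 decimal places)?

0.160 J/s

R = Σλ_iE_i / (1 + Σλ_ih_i)
Numerator: 0.0681×8.2 + 0.09×1.2 + 0.082×4.8 = 1.06
Denominator: 1 + 0.0681×37 + 0.09×17 + 0.082×19 = 6.608
R = 1.06/6.608 = 0.1604 J/s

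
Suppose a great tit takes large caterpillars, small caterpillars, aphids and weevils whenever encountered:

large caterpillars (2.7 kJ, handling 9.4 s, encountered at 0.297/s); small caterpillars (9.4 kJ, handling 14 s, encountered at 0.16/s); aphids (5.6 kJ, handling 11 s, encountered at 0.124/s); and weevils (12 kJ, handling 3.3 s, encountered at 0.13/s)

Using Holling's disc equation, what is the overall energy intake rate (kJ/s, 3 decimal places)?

Energy encountered per unit search time: 0.297×2.7 + 0.16×9.4 + 0.124×5.6 + 0.13×12 = 4.56 kJ/s.
Handling time per unit search time: 0.297×9.4 + 0.16×14 + 0.124×11 + 0.13×3.3 = 6.825.
Rate = 4.56/(1 + 6.825) = 0.5828 kJ/s.

0.583 kJ/s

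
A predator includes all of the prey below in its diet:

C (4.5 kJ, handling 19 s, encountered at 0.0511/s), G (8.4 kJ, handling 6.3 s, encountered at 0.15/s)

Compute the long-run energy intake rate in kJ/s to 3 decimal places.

0.511 kJ/s

R = (0.0511×4.5 + 0.15×8.4) / (1 + 0.0511×19 + 0.15×6.3) = 1.49/2.916 = 0.511 kJ/s.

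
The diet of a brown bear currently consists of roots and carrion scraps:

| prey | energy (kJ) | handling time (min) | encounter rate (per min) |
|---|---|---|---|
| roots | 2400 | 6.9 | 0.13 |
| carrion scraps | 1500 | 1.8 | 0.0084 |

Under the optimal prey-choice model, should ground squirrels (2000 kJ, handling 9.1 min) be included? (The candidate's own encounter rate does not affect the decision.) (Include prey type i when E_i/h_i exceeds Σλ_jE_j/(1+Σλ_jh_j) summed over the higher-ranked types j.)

Yes

On roots and carrion scraps alone, R = ΣλE/(1+Σλh) = 324.6/1.912 = 169.8 kJ/min.
ground squirrels: E/h = 2000/9.1 = 219.8 kJ/min.
219.8 > 169.8, so adding ground squirrels raises the average — include it.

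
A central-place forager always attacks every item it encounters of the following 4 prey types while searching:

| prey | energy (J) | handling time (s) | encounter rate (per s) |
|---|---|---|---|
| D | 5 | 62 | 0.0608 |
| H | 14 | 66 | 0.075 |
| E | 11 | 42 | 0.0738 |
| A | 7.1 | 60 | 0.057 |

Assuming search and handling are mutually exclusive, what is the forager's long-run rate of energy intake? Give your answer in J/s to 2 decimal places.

R = Σλ_iE_i / (1 + Σλ_ih_i)
Numerator: 0.0608×5 + 0.075×14 + 0.0738×11 + 0.057×7.1 = 2.571
Denominator: 1 + 0.0608×62 + 0.075×66 + 0.0738×42 + 0.057×60 = 16.24
R = 2.571/16.24 = 0.1583 J/s

0.16 J/s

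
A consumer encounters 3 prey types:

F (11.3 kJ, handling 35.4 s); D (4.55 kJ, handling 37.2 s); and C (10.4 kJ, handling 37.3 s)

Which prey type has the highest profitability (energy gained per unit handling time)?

F

Profitability E/h (kJ/s): F = 11.3/35.4 = 0.319, D = 4.55/37.2 = 0.122, C = 10.4/37.3 = 0.279.
Ranked: F > C > D.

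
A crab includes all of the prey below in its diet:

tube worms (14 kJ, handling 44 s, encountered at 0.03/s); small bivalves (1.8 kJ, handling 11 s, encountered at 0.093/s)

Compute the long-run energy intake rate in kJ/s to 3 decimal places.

R = (0.03×14 + 0.093×1.8) / (1 + 0.03×44 + 0.093×11) = 0.5874/3.343 = 0.1757 kJ/s.

0.176 kJ/s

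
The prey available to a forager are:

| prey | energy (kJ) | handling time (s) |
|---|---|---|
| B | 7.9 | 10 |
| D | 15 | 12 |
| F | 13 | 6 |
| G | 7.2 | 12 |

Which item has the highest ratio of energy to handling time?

F

Profitability E/h (kJ/s): B = 7.9/10 = 0.79, D = 15/12 = 1.25, F = 13/6 = 2.17, G = 7.2/12 = 0.6.
Ranked: F > D > B > G.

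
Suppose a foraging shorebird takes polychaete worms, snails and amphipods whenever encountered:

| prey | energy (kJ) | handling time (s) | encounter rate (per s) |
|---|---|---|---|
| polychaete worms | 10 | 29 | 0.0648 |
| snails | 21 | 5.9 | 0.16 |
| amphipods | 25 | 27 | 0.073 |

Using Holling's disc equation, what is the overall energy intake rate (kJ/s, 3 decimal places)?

1.007 kJ/s

Energy encountered per unit search time: 0.0648×10 + 0.16×21 + 0.073×25 = 5.833 kJ/s.
Handling time per unit search time: 0.0648×29 + 0.16×5.9 + 0.073×27 = 4.794.
Rate = 5.833/(1 + 4.794) = 1.007 kJ/s.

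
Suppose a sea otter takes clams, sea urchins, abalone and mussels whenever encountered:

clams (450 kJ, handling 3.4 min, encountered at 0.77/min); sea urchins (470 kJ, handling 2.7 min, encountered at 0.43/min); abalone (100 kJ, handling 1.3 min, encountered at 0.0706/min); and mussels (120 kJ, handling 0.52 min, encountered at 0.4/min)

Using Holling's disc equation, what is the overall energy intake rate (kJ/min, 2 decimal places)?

R = (0.77×450 + 0.43×470 + 0.0706×100 + 0.4×120) / (1 + 0.77×3.4 + 0.43×2.7 + 0.0706×1.3 + 0.4×0.52) = 603.7/5.079 = 118.9 kJ/min.

118.86 kJ/min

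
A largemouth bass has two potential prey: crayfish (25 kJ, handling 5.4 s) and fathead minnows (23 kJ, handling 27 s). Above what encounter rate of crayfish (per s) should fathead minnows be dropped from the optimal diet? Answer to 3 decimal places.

The zero-one rule: include fathead minnows iff E₂/h₂ > λE₁/(1+λh₁). Equality gives the switch point.
λE₁h₂ = E₂ + λE₂h₁ ⇒ λ = E₂/(E₁h₂ − E₂h₁) = 23/(675 − 124.2) = 0.04176 per s.

0.042 per s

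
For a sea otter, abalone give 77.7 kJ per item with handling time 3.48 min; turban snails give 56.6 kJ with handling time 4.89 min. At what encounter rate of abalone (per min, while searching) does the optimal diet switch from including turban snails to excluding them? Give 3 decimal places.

Drop turban snails once their profitability E₂/h₂ falls below the rate achievable on abalone alone: E₂/h₂ = λE₁/(1 + λh₁).
Solve for λ: λE₁h₂ = E₂(1 + λh₁) → λ(E₁h₂ − E₂h₁) = E₂ → λ = E₂/(E₁h₂ − E₂h₁).
λ = 56.6/(77.7×4.89 − 56.6×3.48) = 56.6/183 = 0.3093 per min.

0.309 per min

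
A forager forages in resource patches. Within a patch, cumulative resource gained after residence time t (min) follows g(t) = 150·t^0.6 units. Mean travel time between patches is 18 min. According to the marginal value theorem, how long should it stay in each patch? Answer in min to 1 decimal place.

27.0 min

Optimal t* satisfies g'(t*) = g(t*)/(T + t*).
g'(t) = 0.6·150·t^-0.4. Setting 0.6·150·t^-0.4 = 150·t^0.6/(18+t) gives 0.6(18+t) = t, so 0.40·t = 0.6×18.
t* = 0.6×18/0.40 = 27 min.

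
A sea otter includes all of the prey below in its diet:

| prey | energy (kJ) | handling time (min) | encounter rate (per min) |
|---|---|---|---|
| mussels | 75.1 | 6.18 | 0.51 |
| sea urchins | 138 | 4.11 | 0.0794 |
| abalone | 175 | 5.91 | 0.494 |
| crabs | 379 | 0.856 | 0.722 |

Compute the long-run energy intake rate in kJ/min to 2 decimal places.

51.07 kJ/min

Energy encountered per unit search time: 0.51×75.1 + 0.0794×138 + 0.494×175 + 0.722×379 = 409.3 kJ/min.
Handling time per unit search time: 0.51×6.18 + 0.0794×4.11 + 0.494×5.91 + 0.722×0.856 = 7.016.
Rate = 409.3/(1 + 7.016) = 51.07 kJ/min.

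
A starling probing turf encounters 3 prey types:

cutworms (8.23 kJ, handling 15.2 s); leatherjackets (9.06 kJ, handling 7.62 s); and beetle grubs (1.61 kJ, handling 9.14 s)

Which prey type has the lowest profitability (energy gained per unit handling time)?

beetle grubs

Profitability E/h (kJ/s): cutworms = 8.23/15.2 = 0.541, leatherjackets = 9.06/7.62 = 1.19, beetle grubs = 1.61/9.14 = 0.176.
Ranked: leatherjackets > cutworms > beetle grubs.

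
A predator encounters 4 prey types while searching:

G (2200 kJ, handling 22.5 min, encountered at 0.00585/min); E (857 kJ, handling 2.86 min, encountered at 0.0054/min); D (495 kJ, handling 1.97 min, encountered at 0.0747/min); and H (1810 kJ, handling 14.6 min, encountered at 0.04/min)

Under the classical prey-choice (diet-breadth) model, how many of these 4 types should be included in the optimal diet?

4

Profitabilities (E/h, kJ/min): E 300, D 251, H 124, G 97.8. Add prey in this order while the next type's profitability exceeds the intake rate on those already taken.
Rate on top 1: 4.557. D: 251 > 4.557 → include.
Rate on top 2: 35.79. H: 124 > 35.79 → include.
Rate on top 3: 65.27. G: 97.8 > 65.27 → include.
Optimal diet: E, D, H, G — 4 of 4 types.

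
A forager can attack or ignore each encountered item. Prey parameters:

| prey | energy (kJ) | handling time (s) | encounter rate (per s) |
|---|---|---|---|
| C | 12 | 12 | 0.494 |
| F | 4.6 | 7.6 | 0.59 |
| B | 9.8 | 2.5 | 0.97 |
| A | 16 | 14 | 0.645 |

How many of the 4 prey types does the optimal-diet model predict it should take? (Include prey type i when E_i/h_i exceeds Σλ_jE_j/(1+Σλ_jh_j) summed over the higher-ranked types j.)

1

Rank by E/h (kJ/s): B 3.92, A 1.14, C 1, F 0.605. Include each in turn until the next type's E/h falls below the running intake rate.
Rate on top 1: 2.775. A: 1.14 < 2.775 → exclude; stop.
Optimal diet: B — 1 of 4 types.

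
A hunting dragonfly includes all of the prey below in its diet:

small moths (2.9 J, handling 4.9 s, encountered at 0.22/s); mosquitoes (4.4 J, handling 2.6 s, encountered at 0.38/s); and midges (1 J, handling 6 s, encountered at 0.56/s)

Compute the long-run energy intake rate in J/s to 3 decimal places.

R = Σλ_iE_i / (1 + Σλ_ih_i)
Numerator: 0.22×2.9 + 0.38×4.4 + 0.56×1 = 2.87
Denominator: 1 + 0.22×4.9 + 0.38×2.6 + 0.56×6 = 6.426
R = 2.87/6.426 = 0.4466 J/s

0.447 J/s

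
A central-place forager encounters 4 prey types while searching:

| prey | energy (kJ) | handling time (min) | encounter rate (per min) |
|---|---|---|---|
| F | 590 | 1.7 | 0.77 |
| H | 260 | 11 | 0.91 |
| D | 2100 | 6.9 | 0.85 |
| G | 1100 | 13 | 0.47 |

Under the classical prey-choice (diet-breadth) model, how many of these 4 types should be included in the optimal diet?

2

Rank by E/h (kJ/min): F 347, D 304, G 84.6, H 23.6. Include each in turn until the next type's E/h falls below the running intake rate.
Rate on top 1: 196.8. D: 304 > 196.8 → include.
Rate on top 2: 274. G: 84.6 < 274 → exclude; stop.
Optimal diet: F, D — 2 of 4 types.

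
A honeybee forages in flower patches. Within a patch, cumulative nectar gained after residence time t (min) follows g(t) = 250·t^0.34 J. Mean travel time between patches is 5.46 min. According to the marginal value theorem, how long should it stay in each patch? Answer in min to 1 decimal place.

Optimal t* satisfies g'(t*) = g(t*)/(T + t*).
g'(t) = 0.34·250·t^-0.66. Setting 0.34·250·t^-0.66 = 250·t^0.34/(5.46+t) gives 0.34(5.46+t) = t, so 0.66·t = 0.34×5.46.
t* = 0.34×5.46/0.66 = 2.813 min.

2.8 min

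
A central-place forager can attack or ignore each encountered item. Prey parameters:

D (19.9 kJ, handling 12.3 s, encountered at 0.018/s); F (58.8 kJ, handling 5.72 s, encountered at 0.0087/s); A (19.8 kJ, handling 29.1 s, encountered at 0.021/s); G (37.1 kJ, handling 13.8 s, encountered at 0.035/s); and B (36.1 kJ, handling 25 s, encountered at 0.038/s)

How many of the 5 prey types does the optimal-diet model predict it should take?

Rank by E/h (kJ/s): F 10.3, G 2.69, D 1.62, B 1.44, A 0.68. Include each in turn until the next type's E/h falls below the running intake rate.
Rate on top 1: 0.4873. G: 2.69 > 0.4873 → include.
Rate on top 2: 1.181. D: 1.62 > 1.181 → include.
Rate on top 3: 1.236. B: 1.44 > 1.236 → include.
Rate on top 4: 1.309. A: 0.68 < 1.309 → exclude; stop.
Optimal diet: F, G, D, B — 4 of 5 types.

4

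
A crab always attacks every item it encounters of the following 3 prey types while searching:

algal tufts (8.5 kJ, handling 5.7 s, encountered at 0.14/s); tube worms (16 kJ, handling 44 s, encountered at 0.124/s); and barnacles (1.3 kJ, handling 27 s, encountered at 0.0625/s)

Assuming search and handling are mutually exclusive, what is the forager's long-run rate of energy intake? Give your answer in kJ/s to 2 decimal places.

R = (0.14×8.5 + 0.124×16 + 0.0625×1.3) / (1 + 0.14×5.7 + 0.124×44 + 0.0625×27) = 3.255/8.941 = 0.3641 kJ/s.

0.36 kJ/s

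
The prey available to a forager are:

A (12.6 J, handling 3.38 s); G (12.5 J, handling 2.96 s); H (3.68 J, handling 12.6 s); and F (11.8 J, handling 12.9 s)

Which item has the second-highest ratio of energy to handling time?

In descending order of E/h:
G: 12.5/2.96 = 4.22 J/s
A: 12.6/3.38 = 3.73 J/s
F: 11.8/12.9 = 0.915 J/s
H: 3.68/12.6 = 0.292 J/s

A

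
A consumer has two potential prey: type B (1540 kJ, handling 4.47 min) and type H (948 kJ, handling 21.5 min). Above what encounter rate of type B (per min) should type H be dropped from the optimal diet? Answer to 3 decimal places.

At the threshold, the rate on type B alone equals the profitability of type H: λ·1540/(1 + λ·4.47) = 948/21.5 = 44.09.
Rearranging, λ(1540 − 44.09×4.47) = 44.09, so λ = 44.09/1343 = 0.03283 per min.

0.033 per min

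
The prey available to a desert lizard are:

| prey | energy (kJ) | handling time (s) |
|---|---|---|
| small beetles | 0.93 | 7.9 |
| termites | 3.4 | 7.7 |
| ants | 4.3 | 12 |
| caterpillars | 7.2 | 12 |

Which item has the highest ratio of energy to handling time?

caterpillars

In descending order of E/h:
caterpillars: 7.2/12 = 0.6 kJ/s
termites: 3.4/7.7 = 0.442 kJ/s
ants: 4.3/12 = 0.358 kJ/s
small beetles: 0.93/7.9 = 0.118 kJ/s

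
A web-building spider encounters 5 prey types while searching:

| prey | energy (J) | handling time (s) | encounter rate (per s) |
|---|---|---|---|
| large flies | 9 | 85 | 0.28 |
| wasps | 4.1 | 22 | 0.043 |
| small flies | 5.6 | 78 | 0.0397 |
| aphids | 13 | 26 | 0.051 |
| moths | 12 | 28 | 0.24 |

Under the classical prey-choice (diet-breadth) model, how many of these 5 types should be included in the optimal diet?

Profitabilities (E/h, J/s): aphids 0.5, moths 0.429, wasps 0.186, large flies 0.106, small flies 0.0718. Add prey in this order while the next type's profitability exceeds the intake rate on those already taken.
Rate on top 1: 0.285. moths: 0.429 > 0.285 → include.
Rate on top 2: 0.3917. wasps: 0.186 < 0.3917 → exclude; stop.
Optimal diet: aphids, moths — 2 of 5 types.

2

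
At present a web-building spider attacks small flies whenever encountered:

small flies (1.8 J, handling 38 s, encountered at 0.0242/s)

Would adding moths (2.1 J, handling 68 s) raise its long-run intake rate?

Yes

Intake rate on the current diet: R = (0.0242×1.8) / (1 + 0.0242×38) = 0.04356/1.92 = 0.02269 J/s.
moths: E/h = 2.1/68 = 0.03088 J/s.
Since 0.03088 > R, including moths increases the long-run rate.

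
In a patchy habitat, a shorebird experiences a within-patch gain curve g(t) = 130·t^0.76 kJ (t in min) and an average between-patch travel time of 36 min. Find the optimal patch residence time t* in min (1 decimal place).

114.0 min

Optimal t* satisfies g'(t*) = g(t*)/(T + t*).
g'(t) = 0.76·130·t^-0.24. Setting 0.76·130·t^-0.24 = 130·t^0.76/(36+t) gives 0.76(36+t) = t, so 0.24·t = 0.76×36.
t* = 0.76×36/0.24 = 114 min.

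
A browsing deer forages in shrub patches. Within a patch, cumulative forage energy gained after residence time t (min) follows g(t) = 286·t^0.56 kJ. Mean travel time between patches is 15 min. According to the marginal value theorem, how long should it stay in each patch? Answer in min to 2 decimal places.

19.09 min

By the marginal value theorem, leave when the instantaneous gain rate g'(t) equals the habitat-wide average g(t)/(T + t).
g'(t) = 0.56·286·t^-0.44. Setting 0.56·286·t^-0.44 = 286·t^0.56/(15+t) gives 0.56(15+t) = t, so 0.44·t = 0.56×15.
t* = 0.56×15/0.44 = 19.09 min.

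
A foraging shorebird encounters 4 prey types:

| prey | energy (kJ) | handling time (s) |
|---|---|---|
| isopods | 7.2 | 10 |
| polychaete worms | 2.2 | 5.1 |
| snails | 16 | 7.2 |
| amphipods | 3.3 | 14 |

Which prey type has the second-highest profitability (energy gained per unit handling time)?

isopods

Profitability E/h (kJ/s): isopods = 7.2/10 = 0.72, polychaete worms = 2.2/5.1 = 0.431, snails = 16/7.2 = 2.22, amphipods = 3.3/14 = 0.236.
Ranked: snails > isopods > polychaete worms > amphipods.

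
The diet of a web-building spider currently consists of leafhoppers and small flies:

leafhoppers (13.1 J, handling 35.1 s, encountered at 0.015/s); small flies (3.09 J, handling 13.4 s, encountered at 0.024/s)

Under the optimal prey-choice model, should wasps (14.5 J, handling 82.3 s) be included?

Current rate: (0.015×13.1 + 0.024×3.09)/(1 + 0.015×35.1 + 0.024×13.4) = 0.1465 J/s.
Profitability of wasps: 14.5/82.3 = 0.1762 J/s.
Since 0.1762 > R, including wasps increases the long-run rate.

Yes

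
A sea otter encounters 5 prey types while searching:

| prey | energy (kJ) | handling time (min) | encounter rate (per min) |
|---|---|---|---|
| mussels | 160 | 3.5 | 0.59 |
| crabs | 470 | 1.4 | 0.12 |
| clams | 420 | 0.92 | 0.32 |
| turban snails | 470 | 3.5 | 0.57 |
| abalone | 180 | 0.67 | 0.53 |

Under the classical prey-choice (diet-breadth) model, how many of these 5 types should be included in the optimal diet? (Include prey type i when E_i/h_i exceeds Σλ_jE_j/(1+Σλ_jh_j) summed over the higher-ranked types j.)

3

Profitabilities (E/h, kJ/min): clams 457, crabs 336, abalone 269, turban snails 134, mussels 45.7. Add prey in this order while the next type's profitability exceeds the intake rate on those already taken.
Rate on top 1: 103.8. crabs: 336 > 103.8 → include.
Rate on top 2: 130.5. abalone: 269 > 130.5 → include.
Rate on top 3: 157.5. turban snails: 134 < 157.5 → exclude; stop.
Optimal diet: clams, crabs, abalone — 3 of 5 types.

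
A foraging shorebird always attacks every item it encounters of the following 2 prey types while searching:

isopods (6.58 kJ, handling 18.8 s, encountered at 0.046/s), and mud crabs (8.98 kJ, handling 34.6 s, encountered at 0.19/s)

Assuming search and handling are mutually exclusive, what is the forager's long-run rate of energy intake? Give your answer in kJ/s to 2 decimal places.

R = Σλ_iE_i / (1 + Σλ_ih_i)
Numerator: 0.046×6.58 + 0.19×8.98 = 2.009
Denominator: 1 + 0.046×18.8 + 0.19×34.6 = 8.439
R = 2.009/8.439 = 0.2381 kJ/s

0.24 kJ/s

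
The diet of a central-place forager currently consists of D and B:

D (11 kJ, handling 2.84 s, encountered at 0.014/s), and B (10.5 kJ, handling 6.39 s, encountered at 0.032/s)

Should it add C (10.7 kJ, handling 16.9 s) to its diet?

Yes

Current rate: (0.014×11 + 0.032×10.5)/(1 + 0.014×2.84 + 0.032×6.39) = 0.3938 kJ/s.
C: E/h = 10.7/16.9 = 0.6331 kJ/s.
Since 0.6331 > R, including C increases the long-run rate.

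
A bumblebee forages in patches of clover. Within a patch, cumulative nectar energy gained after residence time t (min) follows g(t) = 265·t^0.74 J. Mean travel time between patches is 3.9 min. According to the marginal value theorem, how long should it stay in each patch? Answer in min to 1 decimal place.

By the marginal value theorem, leave when the instantaneous gain rate g'(t) equals the habitat-wide average g(t)/(T + t).
g'(t) = 0.74·265·t^-0.26. Setting 0.74·265·t^-0.26 = 265·t^0.74/(3.9+t) gives 0.74(3.9+t) = t, so 0.26·t = 0.74×3.9.
t* = 0.74×3.9/0.26 = 11.1 min.

11.1 min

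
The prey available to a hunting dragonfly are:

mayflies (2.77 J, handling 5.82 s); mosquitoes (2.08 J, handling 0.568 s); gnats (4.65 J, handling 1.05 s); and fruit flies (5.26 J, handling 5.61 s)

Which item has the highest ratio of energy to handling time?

gnats

Profitability E/h (J/s): mayflies = 2.77/5.82 = 0.476, mosquitoes = 2.08/0.568 = 3.66, gnats = 4.65/1.05 = 4.43, fruit flies = 5.26/5.61 = 0.938.
Ranked: gnats > mosquitoes > fruit flies > mayflies.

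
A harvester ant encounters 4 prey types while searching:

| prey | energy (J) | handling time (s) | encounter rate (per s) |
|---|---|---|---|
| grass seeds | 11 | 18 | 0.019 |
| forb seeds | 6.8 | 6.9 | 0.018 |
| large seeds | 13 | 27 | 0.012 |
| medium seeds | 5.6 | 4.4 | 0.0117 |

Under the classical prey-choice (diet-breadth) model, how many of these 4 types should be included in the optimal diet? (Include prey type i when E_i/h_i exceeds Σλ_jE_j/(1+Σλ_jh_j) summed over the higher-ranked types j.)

Rank by E/h (J/s): medium seeds 1.27, forb seeds 0.986, grass seeds 0.611, large seeds 0.481. Include each in turn until the next type's E/h falls below the running intake rate.
Rate on top 1: 0.06231. forb seeds: 0.986 > 0.06231 → include.
Rate on top 2: 0.1598. grass seeds: 0.611 > 0.1598 → include.
Rate on top 3: 0.2615. large seeds: 0.481 > 0.2615 → include.
Optimal diet: medium seeds, forb seeds, grass seeds, large seeds — 4 of 4 types.

4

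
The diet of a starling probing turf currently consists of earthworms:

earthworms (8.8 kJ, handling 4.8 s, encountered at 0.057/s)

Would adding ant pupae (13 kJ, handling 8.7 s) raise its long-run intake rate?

On earthworms alone, R = ΣλE/(1+Σλh) = 0.5016/1.274 = 0.3938 kJ/s.
ant pupae: E/h = 13/8.7 = 1.494 kJ/s.
1.494 > 0.3938, so adding ant pupae raises the average — include it.

Yes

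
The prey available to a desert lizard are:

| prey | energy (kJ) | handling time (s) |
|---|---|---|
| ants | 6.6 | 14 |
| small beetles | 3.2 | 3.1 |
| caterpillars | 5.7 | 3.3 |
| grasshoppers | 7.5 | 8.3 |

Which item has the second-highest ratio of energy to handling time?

In descending order of E/h:
caterpillars: 5.7/3.3 = 1.73 kJ/s
small beetles: 3.2/3.1 = 1.03 kJ/s
grasshoppers: 7.5/8.3 = 0.904 kJ/s
ants: 6.6/14 = 0.471 kJ/s

small beetles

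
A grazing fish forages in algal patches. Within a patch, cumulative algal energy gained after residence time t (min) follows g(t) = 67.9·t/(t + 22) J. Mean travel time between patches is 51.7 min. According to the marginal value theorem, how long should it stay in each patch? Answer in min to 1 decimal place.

33.7 min

By the marginal value theorem, leave when the instantaneous gain rate g'(t) equals the habitat-wide average g(t)/(T + t).
g'(t) = 67.9·22/(t + 22)². Setting 67.9·22/(t+22)² = 67.9t/[(t+22)(51.7+t)] gives 22(51.7+t) = t(t+22), so t² = 22×51.7 = 1137.
t* = √1137 = 33.73 min.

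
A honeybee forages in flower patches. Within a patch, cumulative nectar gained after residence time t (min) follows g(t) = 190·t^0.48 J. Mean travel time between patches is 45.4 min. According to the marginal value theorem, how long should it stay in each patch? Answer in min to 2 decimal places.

Maximise g(t)/(T+t): set derivative to zero → g'(t)(T+t) = g(t).
g'(t) = 0.48·190·t^-0.52. Setting 0.48·190·t^-0.52 = 190·t^0.48/(45.4+t) gives 0.48(45.4+t) = t, so 0.52·t = 0.48×45.4.
t* = 0.48×45.4/0.52 = 41.91 min.

41.91 min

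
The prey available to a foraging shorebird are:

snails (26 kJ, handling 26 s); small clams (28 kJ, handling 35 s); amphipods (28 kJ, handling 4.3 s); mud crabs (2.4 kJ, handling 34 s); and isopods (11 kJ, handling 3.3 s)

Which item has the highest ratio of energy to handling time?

amphipods

In descending order of E/h:
amphipods: 28/4.3 = 6.51 kJ/s
isopods: 11/3.3 = 3.33 kJ/s
snails: 26/26 = 1 kJ/s
small clams: 28/35 = 0.8 kJ/s
mud crabs: 2.4/34 = 0.0706 kJ/s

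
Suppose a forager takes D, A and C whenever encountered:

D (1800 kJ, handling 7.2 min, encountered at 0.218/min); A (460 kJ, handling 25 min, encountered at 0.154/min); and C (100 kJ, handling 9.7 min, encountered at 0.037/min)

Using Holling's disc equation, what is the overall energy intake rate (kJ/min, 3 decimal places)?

R = Σλ_iE_i / (1 + Σλ_ih_i)
Numerator: 0.218×1800 + 0.154×460 + 0.037×100 = 466.9
Denominator: 1 + 0.218×7.2 + 0.154×25 + 0.037×9.7 = 6.779
R = 466.9/6.779 = 68.89 kJ/min

68.885 kJ/min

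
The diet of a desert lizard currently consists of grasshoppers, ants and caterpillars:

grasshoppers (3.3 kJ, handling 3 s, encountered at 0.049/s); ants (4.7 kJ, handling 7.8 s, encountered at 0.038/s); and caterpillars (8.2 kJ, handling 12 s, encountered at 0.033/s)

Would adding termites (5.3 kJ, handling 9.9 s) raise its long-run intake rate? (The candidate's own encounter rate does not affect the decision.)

Current rate: (0.049×3.3 + 0.038×4.7 + 0.033×8.2)/(1 + 0.049×3 + 0.038×7.8 + 0.033×12) = 0.3321 kJ/s.
termites: E/h = 5.3/9.9 = 0.5354 kJ/s.
Since 0.5354 > R, including termites increases the long-run rate.

Yes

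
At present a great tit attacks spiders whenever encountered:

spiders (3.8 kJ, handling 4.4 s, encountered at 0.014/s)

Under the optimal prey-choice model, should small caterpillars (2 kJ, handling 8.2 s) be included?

Yes

On spiders alone, R = ΣλE/(1+Σλh) = 0.0532/1.062 = 0.05011 kJ/s.
Profitability of small caterpillars: 2/8.2 = 0.2439 kJ/s.
0.2439 > 0.05011, so adding small caterpillars raises the average — include it.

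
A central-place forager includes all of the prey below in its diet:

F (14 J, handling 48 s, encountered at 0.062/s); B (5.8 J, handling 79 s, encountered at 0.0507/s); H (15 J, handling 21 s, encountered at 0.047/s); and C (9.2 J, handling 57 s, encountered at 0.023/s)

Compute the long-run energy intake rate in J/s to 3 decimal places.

0.202 J/s

R = (0.062×14 + 0.0507×5.8 + 0.047×15 + 0.023×9.2) / (1 + 0.062×48 + 0.0507×79 + 0.047×21 + 0.023×57) = 2.079/10.28 = 0.2022 J/s.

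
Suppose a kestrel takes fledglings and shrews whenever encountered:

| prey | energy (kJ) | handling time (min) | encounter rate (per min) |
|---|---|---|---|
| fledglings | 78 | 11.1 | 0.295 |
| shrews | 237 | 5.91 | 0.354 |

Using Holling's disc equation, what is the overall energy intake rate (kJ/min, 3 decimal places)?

16.792 kJ/min

R = (0.295×78 + 0.354×237) / (1 + 0.295×11.1 + 0.354×5.91) = 106.9/6.367 = 16.79 kJ/min.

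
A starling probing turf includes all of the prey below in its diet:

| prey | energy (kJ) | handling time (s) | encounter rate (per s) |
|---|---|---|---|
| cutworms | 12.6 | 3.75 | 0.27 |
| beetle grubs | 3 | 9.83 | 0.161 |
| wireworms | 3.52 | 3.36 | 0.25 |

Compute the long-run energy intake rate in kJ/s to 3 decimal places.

R = Σλ_iE_i / (1 + Σλ_ih_i)
Numerator: 0.27×12.6 + 0.161×3 + 0.25×3.52 = 4.765
Denominator: 1 + 0.27×3.75 + 0.161×9.83 + 0.25×3.36 = 4.435
R = 4.765/4.435 = 1.074 kJ/s

1.074 kJ/s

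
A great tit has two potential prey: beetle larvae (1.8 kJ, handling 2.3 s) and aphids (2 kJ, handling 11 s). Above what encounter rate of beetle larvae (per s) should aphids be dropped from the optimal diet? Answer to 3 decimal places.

The zero-one rule: include aphids iff E₂/h₂ > λE₁/(1+λh₁). Equality gives the switch point.
λE₁h₂ = E₂ + λE₂h₁ ⇒ λ = E₂/(E₁h₂ − E₂h₁) = 2/(19.8 − 4.6) = 0.1316 per s.

0.132 per s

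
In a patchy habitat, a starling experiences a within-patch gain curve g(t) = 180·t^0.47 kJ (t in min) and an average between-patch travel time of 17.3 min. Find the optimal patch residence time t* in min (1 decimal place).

Optimal t* satisfies g'(t*) = g(t*)/(T + t*).
g'(t) = 0.47·180·t^-0.53. Setting 0.47·180·t^-0.53 = 180·t^0.47/(17.3+t) gives 0.47(17.3+t) = t, so 0.53·t = 0.47×17.3.
t* = 0.47×17.3/0.53 = 15.34 min.

15.3 min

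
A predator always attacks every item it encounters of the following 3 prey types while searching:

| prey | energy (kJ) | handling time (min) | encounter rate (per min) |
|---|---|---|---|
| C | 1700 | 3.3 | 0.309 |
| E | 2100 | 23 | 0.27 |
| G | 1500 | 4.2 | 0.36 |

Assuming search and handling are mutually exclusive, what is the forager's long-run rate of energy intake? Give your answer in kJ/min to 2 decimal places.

R = Σλ_iE_i / (1 + Σλ_ih_i)
Numerator: 0.309×1700 + 0.27×2100 + 0.36×1500 = 1632
Denominator: 1 + 0.309×3.3 + 0.27×23 + 0.36×4.2 = 9.742
R = 1632/9.742 = 167.6 kJ/min

167.56 kJ/min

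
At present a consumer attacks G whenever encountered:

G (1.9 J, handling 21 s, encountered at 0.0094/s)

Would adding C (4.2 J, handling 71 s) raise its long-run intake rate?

On G alone, R = ΣλE/(1+Σλh) = 0.01786/1.197 = 0.01492 J/s.
C: E/h = 4.2/71 = 0.05915 J/s.
Since 0.05915 > R, including C increases the long-run rate.

Yes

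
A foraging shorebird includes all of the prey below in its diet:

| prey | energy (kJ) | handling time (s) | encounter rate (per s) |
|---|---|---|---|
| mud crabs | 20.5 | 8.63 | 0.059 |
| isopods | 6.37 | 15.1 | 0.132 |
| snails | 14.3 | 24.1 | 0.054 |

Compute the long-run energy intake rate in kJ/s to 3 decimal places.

0.588 kJ/s

R = (0.059×20.5 + 0.132×6.37 + 0.054×14.3) / (1 + 0.059×8.63 + 0.132×15.1 + 0.054×24.1) = 2.823/4.804 = 0.5876 kJ/s.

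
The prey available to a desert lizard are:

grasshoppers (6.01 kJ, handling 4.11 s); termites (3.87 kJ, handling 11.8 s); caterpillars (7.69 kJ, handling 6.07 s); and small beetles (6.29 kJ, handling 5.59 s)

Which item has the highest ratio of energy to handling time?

Profitability E/h (kJ/s): grasshoppers = 6.01/4.11 = 1.46, termites = 3.87/11.8 = 0.328, caterpillars = 7.69/6.07 = 1.27, small beetles = 6.29/5.59 = 1.13.
Ranked: grasshoppers > caterpillars > small beetles > termites.

grasshoppers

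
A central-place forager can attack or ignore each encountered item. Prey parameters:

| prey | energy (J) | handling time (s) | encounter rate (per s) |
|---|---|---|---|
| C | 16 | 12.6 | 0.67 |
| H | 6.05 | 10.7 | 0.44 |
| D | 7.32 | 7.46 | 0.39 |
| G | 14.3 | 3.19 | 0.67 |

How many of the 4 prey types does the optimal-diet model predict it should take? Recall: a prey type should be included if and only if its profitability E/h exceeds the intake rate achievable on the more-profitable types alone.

1

Profitabilities (E/h, J/s): G 4.48, C 1.27, D 0.981, H 0.565. Add prey in this order while the next type's profitability exceeds the intake rate on those already taken.
Rate on top 1: 3.054. C: 1.27 < 3.054 → exclude; stop.
Optimal diet: G — 1 of 4 types.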